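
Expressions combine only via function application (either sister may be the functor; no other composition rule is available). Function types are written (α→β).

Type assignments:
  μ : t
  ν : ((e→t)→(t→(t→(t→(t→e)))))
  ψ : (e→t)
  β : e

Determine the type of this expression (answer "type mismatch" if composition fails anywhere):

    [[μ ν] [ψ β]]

type mismatch

[μ ν]: t with ((e→t)→(t→(t→(t→(t→e))))) — neither is a function whose domain matches the other; composition fails here.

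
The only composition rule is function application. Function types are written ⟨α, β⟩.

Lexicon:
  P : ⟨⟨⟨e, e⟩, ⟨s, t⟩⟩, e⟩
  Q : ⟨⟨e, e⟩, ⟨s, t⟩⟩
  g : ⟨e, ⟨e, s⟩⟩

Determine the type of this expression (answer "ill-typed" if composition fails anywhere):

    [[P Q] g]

⟨e, s⟩

[P Q]: ⟨⟨⟨e, e⟩, ⟨s, t⟩⟩, e⟩ applied to ⟨⟨e, e⟩, ⟨s, t⟩⟩ yields e.
[[P Q] g]: ⟨e, ⟨e, s⟩⟩ applied to e yields ⟨e, s⟩.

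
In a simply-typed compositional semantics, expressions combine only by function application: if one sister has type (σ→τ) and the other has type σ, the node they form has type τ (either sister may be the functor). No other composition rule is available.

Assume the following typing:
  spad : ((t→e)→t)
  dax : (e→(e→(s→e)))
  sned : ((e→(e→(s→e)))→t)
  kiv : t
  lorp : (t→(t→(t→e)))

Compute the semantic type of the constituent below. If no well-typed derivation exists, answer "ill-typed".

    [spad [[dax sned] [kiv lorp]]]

t

[dax sned]: sned is ((e→(e→(s→e)))→t), dax is (e→(e→(s→e))); result t.
[kiv lorp]: lorp is (t→(t→(t→e))), kiv is t; result (t→(t→e)).
[[dax sned] [kiv lorp]]: [kiv lorp] is (t→(t→e)), [dax sned] is t; result (t→e).
[spad [[dax sned] [kiv lorp]]]: spad is ((t→e)→t), [[dax sned] [kiv lorp]] is (t→e); result t.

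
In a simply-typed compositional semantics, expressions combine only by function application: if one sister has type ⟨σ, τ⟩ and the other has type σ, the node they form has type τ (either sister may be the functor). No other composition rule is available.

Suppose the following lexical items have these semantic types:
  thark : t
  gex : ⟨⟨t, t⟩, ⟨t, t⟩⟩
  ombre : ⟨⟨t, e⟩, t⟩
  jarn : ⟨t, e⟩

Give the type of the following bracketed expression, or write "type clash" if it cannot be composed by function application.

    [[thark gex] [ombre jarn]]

[thark gex]: t and ⟨⟨t, t⟩, ⟨t, t⟩⟩ cannot combine by function application — type clash.

type clash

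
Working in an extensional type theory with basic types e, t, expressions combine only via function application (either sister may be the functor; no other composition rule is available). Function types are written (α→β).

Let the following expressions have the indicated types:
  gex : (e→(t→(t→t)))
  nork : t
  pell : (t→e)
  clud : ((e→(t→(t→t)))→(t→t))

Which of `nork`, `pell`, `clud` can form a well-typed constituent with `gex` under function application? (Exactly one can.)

clud

nork : t — does not combine with gex.
pell : (t→e) — does not combine with gex.
clud — combines: clud : ((e→(t→(t→t)))→(t→t)) takes gex : (e→(t→(t→t))) as argument, giving (t→t).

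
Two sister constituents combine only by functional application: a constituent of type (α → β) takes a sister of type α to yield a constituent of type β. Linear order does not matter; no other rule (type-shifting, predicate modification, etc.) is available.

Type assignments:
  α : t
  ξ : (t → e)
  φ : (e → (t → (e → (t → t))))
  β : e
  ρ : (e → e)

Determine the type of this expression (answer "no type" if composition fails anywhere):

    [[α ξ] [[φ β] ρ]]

[α ξ]: ξ is (t → e), α is t; result e.
[φ β]: φ is (e → (t → (e → (t → t)))), β is e; result (t → (e → (t → t))).
[[φ β] ρ]: (t → (e → (t → t))) and (e → e) cannot combine by function application — type clash.

no type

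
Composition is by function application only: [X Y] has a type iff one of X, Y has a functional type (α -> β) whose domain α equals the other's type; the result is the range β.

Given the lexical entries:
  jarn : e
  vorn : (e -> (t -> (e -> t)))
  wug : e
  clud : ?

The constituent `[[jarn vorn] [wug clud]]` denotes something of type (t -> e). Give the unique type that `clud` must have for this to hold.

(e -> ((t -> (e -> t)) -> (t -> e)))

[[jarn vorn] [wug clud]] is required to be (t -> e). [jarn vorn] : (t -> (e -> t)) cannot yield (t -> e) as functor, so [wug clud] : ((t -> (e -> t)) -> (t -> e)).
[wug clud] is required to be ((t -> (e -> t)) -> (t -> e)). wug : e cannot yield ((t -> (e -> t)) -> (t -> e)) as functor, so clud : (e -> ((t -> (e -> t)) -> (t -> e))).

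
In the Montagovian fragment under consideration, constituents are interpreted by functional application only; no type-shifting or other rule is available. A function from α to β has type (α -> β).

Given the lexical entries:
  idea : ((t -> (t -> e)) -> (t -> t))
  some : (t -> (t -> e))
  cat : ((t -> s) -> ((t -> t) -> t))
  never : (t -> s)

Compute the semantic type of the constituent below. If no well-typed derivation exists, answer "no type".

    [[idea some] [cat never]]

[idea some] — idea of type ((t -> (t -> e)) -> (t -> t)) combines with some of type (t -> (t -> e)): type (t -> t).
[cat never] — cat of type ((t -> s) -> ((t -> t) -> t)) combines with never of type (t -> s): type ((t -> t) -> t).
[[idea some] [cat never]] — [cat never] of type ((t -> t) -> t) combines with [idea some] of type (t -> t): type t.

t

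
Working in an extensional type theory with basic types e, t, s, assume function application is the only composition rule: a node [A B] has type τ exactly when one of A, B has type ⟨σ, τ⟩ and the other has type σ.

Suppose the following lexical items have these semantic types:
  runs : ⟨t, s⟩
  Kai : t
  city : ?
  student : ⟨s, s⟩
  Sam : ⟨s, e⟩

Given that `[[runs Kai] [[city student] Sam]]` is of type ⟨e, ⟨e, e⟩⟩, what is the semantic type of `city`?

For [[runs Kai] [[city student] Sam]] to have type ⟨e, ⟨e, e⟩⟩ with [runs Kai] of type s, [[city student] Sam] must be the function: [[city student] Sam] : ⟨s, ⟨e, ⟨e, e⟩⟩⟩.
For [[city student] Sam] to have type ⟨s, ⟨e, ⟨e, e⟩⟩⟩ with Sam of type ⟨s, e⟩, [city student] must be the function: [city student] : ⟨⟨s, e⟩, ⟨s, ⟨e, ⟨e, e⟩⟩⟩⟩.
For [city student] to have type ⟨⟨s, e⟩, ⟨s, ⟨e, ⟨e, e⟩⟩⟩⟩ with student of type ⟨s, s⟩, city must be the function: city : ⟨⟨s, s⟩, ⟨⟨s, e⟩, ⟨s, ⟨e, ⟨e, e⟩⟩⟩⟩⟩.

⟨⟨s, s⟩, ⟨⟨s, e⟩, ⟨s, ⟨e, ⟨e, e⟩⟩⟩⟩⟩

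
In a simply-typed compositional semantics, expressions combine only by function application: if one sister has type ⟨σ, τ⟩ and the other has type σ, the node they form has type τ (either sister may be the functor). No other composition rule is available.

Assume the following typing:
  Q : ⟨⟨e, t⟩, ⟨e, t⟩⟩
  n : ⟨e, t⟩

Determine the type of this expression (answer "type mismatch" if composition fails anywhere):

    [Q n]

At [Q n], Q : ⟨⟨e, t⟩, ⟨e, t⟩⟩ takes n : ⟨e, t⟩, giving ⟨e, t⟩.

⟨e, t⟩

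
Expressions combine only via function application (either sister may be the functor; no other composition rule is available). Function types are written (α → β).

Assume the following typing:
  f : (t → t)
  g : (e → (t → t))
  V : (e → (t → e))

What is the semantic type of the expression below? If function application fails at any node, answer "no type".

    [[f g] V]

no type

At [f g]: neither (t → t) nor (e → (t → t)) can take the other as argument; the node is ill-typed.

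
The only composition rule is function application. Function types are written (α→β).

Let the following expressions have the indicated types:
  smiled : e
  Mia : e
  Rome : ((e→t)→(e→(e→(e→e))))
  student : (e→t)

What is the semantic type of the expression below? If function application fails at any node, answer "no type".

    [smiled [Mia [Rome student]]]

[Rome student]: functor Rome : ((e→t)→(e→(e→(e→e)))), argument student : (e→t); result (e→(e→(e→e))).
[Mia [Rome student]]: functor [Rome student] : (e→(e→(e→e))), argument Mia : e; result (e→(e→e)).
[smiled [Mia [Rome student]]]: functor [Mia [Rome student]] : (e→(e→e)), argument smiled : e; result (e→e).

(e→e)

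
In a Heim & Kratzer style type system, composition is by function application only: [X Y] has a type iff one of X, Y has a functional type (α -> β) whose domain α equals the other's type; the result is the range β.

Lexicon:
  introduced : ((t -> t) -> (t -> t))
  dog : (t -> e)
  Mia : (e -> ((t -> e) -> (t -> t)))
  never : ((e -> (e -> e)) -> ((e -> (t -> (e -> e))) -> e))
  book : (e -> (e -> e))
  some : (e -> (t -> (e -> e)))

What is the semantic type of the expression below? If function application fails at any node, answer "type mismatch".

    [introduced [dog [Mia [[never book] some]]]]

(t -> t)

[never book]: functor never : ((e -> (e -> e)) -> ((e -> (t -> (e -> e))) -> e)), argument book : (e -> (e -> e)); result ((e -> (t -> (e -> e))) -> e).
[[never book] some]: functor [never book] : ((e -> (t -> (e -> e))) -> e), argument some : (e -> (t -> (e -> e))); result e.
[Mia [[never book] some]]: functor Mia : (e -> ((t -> e) -> (t -> t))), argument [[never book] some] : e; result ((t -> e) -> (t -> t)).
[dog [Mia [[never book] some]]]: functor [Mia [[never book] some]] : ((t -> e) -> (t -> t)), argument dog : (t -> e); result (t -> t).
[introduced [dog [Mia [[never book] some]]]]: functor introduced : ((t -> t) -> (t -> t)), argument [dog [Mia [[never book] some]]] : (t -> t); result (t -> t).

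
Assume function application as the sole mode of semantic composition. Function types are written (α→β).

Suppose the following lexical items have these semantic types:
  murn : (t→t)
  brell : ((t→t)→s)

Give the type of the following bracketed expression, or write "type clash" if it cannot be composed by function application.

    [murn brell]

[murn brell]: brell is ((t→t)→s), murn is (t→t); result s.

s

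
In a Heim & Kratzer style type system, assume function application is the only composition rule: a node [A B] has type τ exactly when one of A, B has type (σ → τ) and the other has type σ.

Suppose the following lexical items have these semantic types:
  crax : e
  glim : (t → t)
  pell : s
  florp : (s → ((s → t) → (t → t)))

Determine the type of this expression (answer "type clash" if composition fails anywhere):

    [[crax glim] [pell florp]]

type clash

[crax glim]: e with (t → t) — neither is a function whose domain matches the other; composition fails here.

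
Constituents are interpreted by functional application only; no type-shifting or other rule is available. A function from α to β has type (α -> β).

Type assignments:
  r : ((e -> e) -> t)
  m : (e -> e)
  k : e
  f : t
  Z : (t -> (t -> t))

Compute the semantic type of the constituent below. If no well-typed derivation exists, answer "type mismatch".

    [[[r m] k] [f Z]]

type mismatch

[r m] — r of type ((e -> e) -> t) combines with m of type (e -> e): type t.
[[r m] k]: t with e — neither is a function whose domain matches the other; composition fails here.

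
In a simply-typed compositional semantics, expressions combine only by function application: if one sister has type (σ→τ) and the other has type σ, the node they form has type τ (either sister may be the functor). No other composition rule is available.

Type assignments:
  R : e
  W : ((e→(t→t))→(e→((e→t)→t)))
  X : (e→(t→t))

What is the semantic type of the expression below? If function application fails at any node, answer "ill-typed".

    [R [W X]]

At [W X], W : ((e→(t→t))→(e→((e→t)→t))) takes X : (e→(t→t)), giving (e→((e→t)→t)).
At [R [W X]], [W X] : (e→((e→t)→t)) takes R : e, giving ((e→t)→t).

((e→t)→t)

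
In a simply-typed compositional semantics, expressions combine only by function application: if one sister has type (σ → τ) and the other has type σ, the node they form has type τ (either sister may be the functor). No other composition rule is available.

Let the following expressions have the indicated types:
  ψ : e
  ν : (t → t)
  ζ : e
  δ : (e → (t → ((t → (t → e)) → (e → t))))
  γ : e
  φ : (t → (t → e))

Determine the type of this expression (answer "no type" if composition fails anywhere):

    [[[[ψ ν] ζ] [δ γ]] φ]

[ψ ν]: e with (t → t) — neither is a function whose domain matches the other; composition fails here.

no type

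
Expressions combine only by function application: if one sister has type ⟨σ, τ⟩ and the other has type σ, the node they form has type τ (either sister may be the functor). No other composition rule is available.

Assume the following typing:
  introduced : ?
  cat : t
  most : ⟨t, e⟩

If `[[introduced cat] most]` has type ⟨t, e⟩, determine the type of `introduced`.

⟨t, ⟨⟨t, e⟩, ⟨t, e⟩⟩⟩

At [[introduced cat] most] (required: ⟨t, e⟩): most is ⟨t, e⟩, which is not a function with range ⟨t, e⟩; hence [introduced cat] is the functor — type ⟨⟨t, e⟩, ⟨t, e⟩⟩.
At [introduced cat] (required: ⟨⟨t, e⟩, ⟨t, e⟩⟩): cat is t, which is not a function with range ⟨⟨t, e⟩, ⟨t, e⟩⟩; hence introduced is the functor — type ⟨t, ⟨⟨t, e⟩, ⟨t, e⟩⟩⟩.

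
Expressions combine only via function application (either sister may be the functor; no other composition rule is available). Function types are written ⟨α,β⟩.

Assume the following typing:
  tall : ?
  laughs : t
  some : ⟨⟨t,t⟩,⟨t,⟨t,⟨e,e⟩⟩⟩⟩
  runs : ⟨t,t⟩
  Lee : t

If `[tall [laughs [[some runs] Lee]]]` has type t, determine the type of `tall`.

⟨⟨e,e⟩,t⟩

[tall [laughs [[some runs] Lee]]] must have type t. The sister [laughs [[some runs] Lee]] has type ⟨e,e⟩; that is not a function onto t, so tall must be the functor, of type ⟨⟨e,e⟩,t⟩.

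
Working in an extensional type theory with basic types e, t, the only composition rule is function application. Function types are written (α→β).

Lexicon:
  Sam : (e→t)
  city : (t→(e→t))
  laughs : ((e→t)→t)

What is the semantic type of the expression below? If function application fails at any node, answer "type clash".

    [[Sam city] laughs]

type clash

[Sam city]: (e→t) and (t→(e→t)) cannot combine by function application — type clash.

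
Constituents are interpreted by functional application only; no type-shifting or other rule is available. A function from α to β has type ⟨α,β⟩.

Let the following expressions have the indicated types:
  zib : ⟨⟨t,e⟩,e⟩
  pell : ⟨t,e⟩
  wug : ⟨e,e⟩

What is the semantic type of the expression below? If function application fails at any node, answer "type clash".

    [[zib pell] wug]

[zib pell]: ⟨⟨t,e⟩,e⟩ applied to ⟨t,e⟩ yields e.
[[zib pell] wug]: ⟨e,e⟩ applied to e yields e.

e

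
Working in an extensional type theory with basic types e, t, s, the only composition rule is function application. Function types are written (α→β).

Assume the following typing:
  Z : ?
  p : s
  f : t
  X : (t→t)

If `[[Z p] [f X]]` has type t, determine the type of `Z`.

[[Z p] [f X]] is required to be t. [f X] : t cannot yield t as functor, so [Z p] : (t→t).
[Z p] is required to be (t→t). p : s cannot yield (t→t) as functor, so Z : (s→(t→t)).

(s→(t→t))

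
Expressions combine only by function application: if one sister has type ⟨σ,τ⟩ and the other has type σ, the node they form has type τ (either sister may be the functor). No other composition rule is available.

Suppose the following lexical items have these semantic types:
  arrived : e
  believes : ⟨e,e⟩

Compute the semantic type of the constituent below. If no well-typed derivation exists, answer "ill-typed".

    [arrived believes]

[arrived believes]: ⟨e,e⟩ applied to e yields e.

e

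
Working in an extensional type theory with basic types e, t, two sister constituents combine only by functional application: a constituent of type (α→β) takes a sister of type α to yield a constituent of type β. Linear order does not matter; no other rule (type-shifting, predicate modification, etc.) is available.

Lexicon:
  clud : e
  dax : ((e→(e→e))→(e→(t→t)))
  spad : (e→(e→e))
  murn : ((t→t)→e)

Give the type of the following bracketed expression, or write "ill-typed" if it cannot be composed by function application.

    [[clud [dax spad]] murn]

[dax spad]: ((e→(e→e))→(e→(t→t))) applied to (e→(e→e)) yields (e→(t→t)).
[clud [dax spad]]: (e→(t→t)) applied to e yields (t→t).
[[clud [dax spad]] murn]: ((t→t)→e) applied to (t→t) yields e.

e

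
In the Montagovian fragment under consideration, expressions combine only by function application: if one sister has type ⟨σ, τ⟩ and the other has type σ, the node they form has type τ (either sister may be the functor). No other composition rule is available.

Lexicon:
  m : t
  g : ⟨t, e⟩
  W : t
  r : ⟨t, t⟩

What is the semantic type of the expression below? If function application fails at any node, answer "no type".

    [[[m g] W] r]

[m g]: ⟨t, e⟩ applied to t yields e.
At [[m g] W]: neither e nor t can take the other as argument; the node is ill-typed.

no type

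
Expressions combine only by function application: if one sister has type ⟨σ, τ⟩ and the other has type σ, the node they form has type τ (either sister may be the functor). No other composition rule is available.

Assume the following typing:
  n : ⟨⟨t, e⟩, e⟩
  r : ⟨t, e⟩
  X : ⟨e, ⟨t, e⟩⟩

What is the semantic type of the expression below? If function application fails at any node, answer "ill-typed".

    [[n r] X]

⟨t, e⟩

[n r]: n is ⟨⟨t, e⟩, e⟩, r is ⟨t, e⟩; result e.
[[n r] X]: X is ⟨e, ⟨t, e⟩⟩, [n r] is e; result ⟨t, e⟩.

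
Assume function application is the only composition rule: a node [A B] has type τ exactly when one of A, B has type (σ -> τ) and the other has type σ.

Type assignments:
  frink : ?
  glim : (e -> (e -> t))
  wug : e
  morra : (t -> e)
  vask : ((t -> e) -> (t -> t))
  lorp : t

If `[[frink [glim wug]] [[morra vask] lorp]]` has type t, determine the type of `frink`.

((e -> t) -> (t -> t))

For [[frink [glim wug]] [[morra vask] lorp]] to have type t with [[morra vask] lorp] of type t, [frink [glim wug]] must be the function: [frink [glim wug]] : (t -> t).
For [frink [glim wug]] to have type (t -> t) with [glim wug] of type (e -> t), frink must be the function: frink : ((e -> t) -> (t -> t)).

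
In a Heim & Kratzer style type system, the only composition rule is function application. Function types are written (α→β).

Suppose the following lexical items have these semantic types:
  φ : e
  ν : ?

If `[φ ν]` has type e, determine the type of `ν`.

[φ ν] is required to be e. φ : e cannot yield e as functor, so ν : (e→e).

(e→e)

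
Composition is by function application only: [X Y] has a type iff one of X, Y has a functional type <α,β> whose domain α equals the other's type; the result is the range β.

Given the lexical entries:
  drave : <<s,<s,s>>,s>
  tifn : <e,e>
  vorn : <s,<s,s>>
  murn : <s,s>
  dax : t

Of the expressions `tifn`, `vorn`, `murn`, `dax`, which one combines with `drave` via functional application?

tifn : <e,e> — neither side's domain matches the other.
vorn — combines: drave : <<s,<s,s>>,s> takes vorn : <s,<s,s>> as argument, giving s.
murn : <s,s> — neither side's domain matches the other.
dax : t — neither side's domain matches the other.

vorn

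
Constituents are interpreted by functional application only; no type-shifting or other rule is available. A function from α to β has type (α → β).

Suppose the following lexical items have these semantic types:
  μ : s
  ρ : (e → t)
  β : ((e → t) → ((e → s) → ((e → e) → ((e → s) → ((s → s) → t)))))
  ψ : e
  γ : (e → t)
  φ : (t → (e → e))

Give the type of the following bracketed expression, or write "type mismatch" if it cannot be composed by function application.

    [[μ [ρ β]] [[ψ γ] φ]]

type mismatch

At [ρ β], β : ((e → t) → ((e → s) → ((e → e) → ((e → s) → ((s → s) → t))))) takes ρ : (e → t), giving ((e → s) → ((e → e) → ((e → s) → ((s → s) → t)))).
At [μ [ρ β]]: neither s nor ((e → s) → ((e → e) → ((e → s) → ((s → s) → t)))) can take the other as argument; the node is ill-typed.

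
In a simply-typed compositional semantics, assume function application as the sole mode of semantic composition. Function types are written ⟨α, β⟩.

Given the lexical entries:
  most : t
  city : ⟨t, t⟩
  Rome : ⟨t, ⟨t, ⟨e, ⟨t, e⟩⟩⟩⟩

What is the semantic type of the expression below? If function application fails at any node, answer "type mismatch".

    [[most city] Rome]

⟨t, ⟨e, ⟨t, e⟩⟩⟩

[most city]: functor city : ⟨t, t⟩, argument most : t; result t.
[[most city] Rome]: functor Rome : ⟨t, ⟨t, ⟨e, ⟨t, e⟩⟩⟩⟩, argument [most city] : t; result ⟨t, ⟨e, ⟨t, e⟩⟩⟩.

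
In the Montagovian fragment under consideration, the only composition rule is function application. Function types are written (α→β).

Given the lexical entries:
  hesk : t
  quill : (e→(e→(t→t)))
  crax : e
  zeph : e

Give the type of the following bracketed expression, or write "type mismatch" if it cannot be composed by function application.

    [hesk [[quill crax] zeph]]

t

At [quill crax], quill : (e→(e→(t→t))) takes crax : e, giving (e→(t→t)).
At [[quill crax] zeph], [quill crax] : (e→(t→t)) takes zeph : e, giving (t→t).
At [hesk [[quill crax] zeph]], [[quill crax] zeph] : (t→t) takes hesk : t, giving t.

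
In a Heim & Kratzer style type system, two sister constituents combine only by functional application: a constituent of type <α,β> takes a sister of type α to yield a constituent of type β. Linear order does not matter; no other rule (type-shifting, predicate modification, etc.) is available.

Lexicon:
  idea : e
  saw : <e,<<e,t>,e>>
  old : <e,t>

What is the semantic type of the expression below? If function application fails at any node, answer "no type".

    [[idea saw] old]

At [idea saw], saw : <e,<<e,t>,e>> takes idea : e, giving <<e,t>,e>.
At [[idea saw] old], [idea saw] : <<e,t>,e> takes old : <e,t>, giving e.

e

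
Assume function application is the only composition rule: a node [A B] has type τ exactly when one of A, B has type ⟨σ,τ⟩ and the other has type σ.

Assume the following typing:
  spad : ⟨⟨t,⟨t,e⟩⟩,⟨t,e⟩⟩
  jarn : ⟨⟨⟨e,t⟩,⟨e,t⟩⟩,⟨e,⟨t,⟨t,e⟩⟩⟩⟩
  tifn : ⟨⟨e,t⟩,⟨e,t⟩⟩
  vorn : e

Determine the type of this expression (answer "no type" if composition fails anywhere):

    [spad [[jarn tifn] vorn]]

[jarn tifn] — jarn of type ⟨⟨⟨e,t⟩,⟨e,t⟩⟩,⟨e,⟨t,⟨t,e⟩⟩⟩⟩ combines with tifn of type ⟨⟨e,t⟩,⟨e,t⟩⟩: type ⟨e,⟨t,⟨t,e⟩⟩⟩.
[[jarn tifn] vorn] — [jarn tifn] of type ⟨e,⟨t,⟨t,e⟩⟩⟩ combines with vorn of type e: type ⟨t,⟨t,e⟩⟩.
[spad [[jarn tifn] vorn]] — spad of type ⟨⟨t,⟨t,e⟩⟩,⟨t,e⟩⟩ combines with [[jarn tifn] vorn] of type ⟨t,⟨t,e⟩⟩: type ⟨t,e⟩.

⟨t,e⟩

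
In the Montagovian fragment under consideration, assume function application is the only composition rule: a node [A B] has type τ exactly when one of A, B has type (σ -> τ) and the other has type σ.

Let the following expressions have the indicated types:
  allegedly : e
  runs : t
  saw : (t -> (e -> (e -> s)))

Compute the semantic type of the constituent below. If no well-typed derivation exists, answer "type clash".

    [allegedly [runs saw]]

[runs saw]: functor saw : (t -> (e -> (e -> s))), argument runs : t; result (e -> (e -> s)).
[allegedly [runs saw]]: functor [runs saw] : (e -> (e -> s)), argument allegedly : e; result (e -> s).

(e -> s)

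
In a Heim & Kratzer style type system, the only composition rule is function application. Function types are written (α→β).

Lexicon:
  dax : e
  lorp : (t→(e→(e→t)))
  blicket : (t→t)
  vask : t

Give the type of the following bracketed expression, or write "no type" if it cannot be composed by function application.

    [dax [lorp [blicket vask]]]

(e→t)

[blicket vask]: blicket is (t→t), vask is t; result t.
[lorp [blicket vask]]: lorp is (t→(e→(e→t))), [blicket vask] is t; result (e→(e→t)).
[dax [lorp [blicket vask]]]: [lorp [blicket vask]] is (e→(e→t)), dax is e; result (e→t).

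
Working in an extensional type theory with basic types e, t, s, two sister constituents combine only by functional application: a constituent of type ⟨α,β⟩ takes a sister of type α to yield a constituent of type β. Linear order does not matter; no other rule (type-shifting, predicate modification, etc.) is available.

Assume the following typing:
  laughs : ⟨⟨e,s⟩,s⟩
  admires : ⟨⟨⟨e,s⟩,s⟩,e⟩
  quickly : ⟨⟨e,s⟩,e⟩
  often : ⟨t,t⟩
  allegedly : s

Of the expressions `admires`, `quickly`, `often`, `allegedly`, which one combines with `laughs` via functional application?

admires

admires — combines: admires : ⟨⟨⟨e,s⟩,s⟩,e⟩ takes laughs : ⟨⟨e,s⟩,s⟩ as argument, giving e.
quickly : ⟨⟨e,s⟩,e⟩ — does not combine with laughs.
often : ⟨t,t⟩ — does not combine with laughs.
allegedly : s — does not combine with laughs.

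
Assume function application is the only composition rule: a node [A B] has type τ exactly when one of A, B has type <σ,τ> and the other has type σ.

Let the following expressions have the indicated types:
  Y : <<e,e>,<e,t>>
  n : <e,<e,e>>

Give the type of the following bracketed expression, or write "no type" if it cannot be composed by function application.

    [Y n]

At [Y n]: neither <<e,e>,<e,t>> nor <e,<e,e>> can take the other as argument; the node is ill-typed.

no type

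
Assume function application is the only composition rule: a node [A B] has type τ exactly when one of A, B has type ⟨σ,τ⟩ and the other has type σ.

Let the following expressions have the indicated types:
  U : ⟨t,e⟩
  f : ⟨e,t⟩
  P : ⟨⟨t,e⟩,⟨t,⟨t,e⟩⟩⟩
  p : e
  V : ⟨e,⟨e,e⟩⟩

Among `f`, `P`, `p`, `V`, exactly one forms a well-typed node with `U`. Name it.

f : ⟨e,t⟩ — neither side's domain matches the other.
P — combines: P : ⟨⟨t,e⟩,⟨t,⟨t,e⟩⟩⟩ takes U : ⟨t,e⟩ as argument, giving ⟨t,⟨t,e⟩⟩.
p : e — neither side's domain matches the other.
V : ⟨e,⟨e,e⟩⟩ — neither side's domain matches the other.

P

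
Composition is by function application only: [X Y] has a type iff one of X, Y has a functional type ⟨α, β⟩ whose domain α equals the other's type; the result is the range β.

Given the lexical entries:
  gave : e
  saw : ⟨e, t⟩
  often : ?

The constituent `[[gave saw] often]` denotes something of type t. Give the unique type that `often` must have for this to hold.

[[gave saw] often] must have type t. The sister [gave saw] has type t; that is not a function onto t, so often must be the functor, of type ⟨t, t⟩.

⟨t, t⟩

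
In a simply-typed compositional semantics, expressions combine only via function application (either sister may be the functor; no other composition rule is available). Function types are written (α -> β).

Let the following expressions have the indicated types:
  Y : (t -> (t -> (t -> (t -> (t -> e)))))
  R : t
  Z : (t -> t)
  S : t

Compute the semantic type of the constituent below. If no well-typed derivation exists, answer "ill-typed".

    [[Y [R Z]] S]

[R Z]: Z is (t -> t), R is t; result t.
[Y [R Z]]: Y is (t -> (t -> (t -> (t -> (t -> e))))), [R Z] is t; result (t -> (t -> (t -> (t -> e)))).
[[Y [R Z]] S]: [Y [R Z]] is (t -> (t -> (t -> (t -> e)))), S is t; result (t -> (t -> (t -> e))).

(t -> (t -> (t -> e)))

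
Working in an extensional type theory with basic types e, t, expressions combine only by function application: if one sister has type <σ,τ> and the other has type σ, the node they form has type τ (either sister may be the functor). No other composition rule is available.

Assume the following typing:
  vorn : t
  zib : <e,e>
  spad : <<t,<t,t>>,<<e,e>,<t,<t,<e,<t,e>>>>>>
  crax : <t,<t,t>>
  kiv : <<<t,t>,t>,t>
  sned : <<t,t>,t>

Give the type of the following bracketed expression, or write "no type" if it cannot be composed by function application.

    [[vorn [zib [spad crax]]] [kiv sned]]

<e,<t,e>>

[spad crax]: <<t,<t,t>>,<<e,e>,<t,<t,<e,<t,e>>>>>> applied to <t,<t,t>> yields <<e,e>,<t,<t,<e,<t,e>>>>>.
[zib [spad crax]]: <<e,e>,<t,<t,<e,<t,e>>>>> applied to <e,e> yields <t,<t,<e,<t,e>>>>.
[vorn [zib [spad crax]]]: <t,<t,<e,<t,e>>>> applied to t yields <t,<e,<t,e>>>.
[kiv sned]: <<<t,t>,t>,t> applied to <<t,t>,t> yields t.
[[vorn [zib [spad crax]]] [kiv sned]]: <t,<e,<t,e>>> applied to t yields <e,<t,e>>.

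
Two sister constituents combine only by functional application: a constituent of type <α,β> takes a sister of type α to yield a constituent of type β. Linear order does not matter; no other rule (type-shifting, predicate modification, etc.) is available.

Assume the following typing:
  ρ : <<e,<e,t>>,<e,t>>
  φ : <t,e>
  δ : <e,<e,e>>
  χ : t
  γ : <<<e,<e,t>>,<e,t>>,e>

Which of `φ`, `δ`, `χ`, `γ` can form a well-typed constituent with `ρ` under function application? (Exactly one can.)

γ

φ : <t,e> — ρ needs <e,<e,t>>; φ needs t; neither fits.
δ : <e,<e,e>> — ρ needs <e,<e,t>>; δ needs e; neither fits.
χ : t — ρ needs <e,<e,t>>; χ needs nothing (atomic); neither fits.
γ — combines: γ : <<<e,<e,t>>,<e,t>>,e> takes ρ : <<e,<e,t>>,<e,t>> as argument, giving e.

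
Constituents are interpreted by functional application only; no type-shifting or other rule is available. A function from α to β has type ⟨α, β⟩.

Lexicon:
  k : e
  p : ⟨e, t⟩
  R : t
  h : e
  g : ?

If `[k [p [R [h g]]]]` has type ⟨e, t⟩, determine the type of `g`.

For [k [p [R [h g]]]] to have type ⟨e, t⟩ with k of type e, [p [R [h g]]] must be the function: [p [R [h g]]] : ⟨e, ⟨e, t⟩⟩.
For [p [R [h g]]] to have type ⟨e, ⟨e, t⟩⟩ with p of type ⟨e, t⟩, [R [h g]] must be the function: [R [h g]] : ⟨⟨e, t⟩, ⟨e, ⟨e, t⟩⟩⟩.
For [R [h g]] to have type ⟨⟨e, t⟩, ⟨e, ⟨e, t⟩⟩⟩ with R of type t, [h g] must be the function: [h g] : ⟨t, ⟨⟨e, t⟩, ⟨e, ⟨e, t⟩⟩⟩⟩.
For [h g] to have type ⟨t, ⟨⟨e, t⟩, ⟨e, ⟨e, t⟩⟩⟩⟩ with h of type e, g must be the function: g : ⟨e, ⟨t, ⟨⟨e, t⟩, ⟨e, ⟨e, t⟩⟩⟩⟩⟩.

⟨e, ⟨t, ⟨⟨e, t⟩, ⟨e, ⟨e, t⟩⟩⟩⟩⟩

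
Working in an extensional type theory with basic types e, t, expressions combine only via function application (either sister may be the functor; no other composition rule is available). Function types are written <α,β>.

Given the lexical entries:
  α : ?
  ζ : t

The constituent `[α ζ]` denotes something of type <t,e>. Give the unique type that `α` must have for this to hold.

<t,<t,e>>

At [α ζ] (required: <t,e>): ζ is t, which is not a function with range <t,e>; hence α is the functor — type <t,<t,e>>.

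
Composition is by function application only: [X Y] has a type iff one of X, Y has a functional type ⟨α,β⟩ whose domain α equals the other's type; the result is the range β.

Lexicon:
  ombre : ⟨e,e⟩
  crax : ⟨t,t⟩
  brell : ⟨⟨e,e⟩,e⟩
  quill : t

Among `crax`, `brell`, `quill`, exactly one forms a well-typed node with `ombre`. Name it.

crax : ⟨t,t⟩ — neither side's domain matches the other.
brell — combines: brell : ⟨⟨e,e⟩,e⟩ takes ombre : ⟨e,e⟩ as argument, giving e.
quill : t — neither side's domain matches the other.

brell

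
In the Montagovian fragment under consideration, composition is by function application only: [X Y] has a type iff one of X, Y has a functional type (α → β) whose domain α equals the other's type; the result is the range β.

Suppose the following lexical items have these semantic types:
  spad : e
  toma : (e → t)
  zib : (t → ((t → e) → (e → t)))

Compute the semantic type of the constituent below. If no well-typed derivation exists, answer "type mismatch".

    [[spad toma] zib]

At [spad toma], toma : (e → t) takes spad : e, giving t.
At [[spad toma] zib], zib : (t → ((t → e) → (e → t))) takes [spad toma] : t, giving ((t → e) → (e → t)).

((t → e) → (e → t))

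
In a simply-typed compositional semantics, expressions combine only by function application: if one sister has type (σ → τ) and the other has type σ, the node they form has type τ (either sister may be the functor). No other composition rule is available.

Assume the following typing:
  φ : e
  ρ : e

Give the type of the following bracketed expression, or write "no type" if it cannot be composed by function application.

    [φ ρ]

no type

[φ ρ]: e and e cannot combine by function application — type clash.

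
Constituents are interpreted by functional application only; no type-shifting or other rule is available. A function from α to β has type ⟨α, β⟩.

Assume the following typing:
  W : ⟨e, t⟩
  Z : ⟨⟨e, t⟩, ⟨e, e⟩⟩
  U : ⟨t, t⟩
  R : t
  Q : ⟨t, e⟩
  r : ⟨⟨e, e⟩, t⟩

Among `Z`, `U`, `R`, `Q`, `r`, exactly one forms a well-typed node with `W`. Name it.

Z — combines: Z : ⟨⟨e, t⟩, ⟨e, e⟩⟩ takes W : ⟨e, t⟩ as argument, giving ⟨e, e⟩.
U : ⟨t, t⟩ — does not combine with W.
R : t — does not combine with W.
Q : ⟨t, e⟩ — does not combine with W.
r : ⟨⟨e, e⟩, t⟩ — does not combine with W.

Z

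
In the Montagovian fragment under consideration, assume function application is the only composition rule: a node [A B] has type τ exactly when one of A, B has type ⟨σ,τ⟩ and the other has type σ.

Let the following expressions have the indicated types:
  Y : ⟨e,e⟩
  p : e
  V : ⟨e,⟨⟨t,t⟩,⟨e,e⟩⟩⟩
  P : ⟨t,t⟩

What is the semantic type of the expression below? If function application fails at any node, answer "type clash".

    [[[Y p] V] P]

⟨e,e⟩

At [Y p], Y : ⟨e,e⟩ takes p : e, giving e.
At [[Y p] V], V : ⟨e,⟨⟨t,t⟩,⟨e,e⟩⟩⟩ takes [Y p] : e, giving ⟨⟨t,t⟩,⟨e,e⟩⟩.
At [[[Y p] V] P], [[Y p] V] : ⟨⟨t,t⟩,⟨e,e⟩⟩ takes P : ⟨t,t⟩, giving ⟨e,e⟩.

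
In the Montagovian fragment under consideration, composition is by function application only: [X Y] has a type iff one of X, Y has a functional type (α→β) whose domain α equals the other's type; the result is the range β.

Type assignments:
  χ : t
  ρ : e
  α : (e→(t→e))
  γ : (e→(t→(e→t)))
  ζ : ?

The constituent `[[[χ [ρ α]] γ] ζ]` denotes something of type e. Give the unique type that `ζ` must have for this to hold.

((t→(e→t))→e)

At [[[χ [ρ α]] γ] ζ] (required: e): [[χ [ρ α]] γ] is (t→(e→t)), which is not a function with range e; hence ζ is the functor — type ((t→(e→t))→e).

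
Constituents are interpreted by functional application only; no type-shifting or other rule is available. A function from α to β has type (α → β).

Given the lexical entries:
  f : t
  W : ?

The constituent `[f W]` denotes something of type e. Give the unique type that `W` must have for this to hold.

At [f W] (required: e): f is t, which is not a function with range e; hence W is the functor — type (t → e).

(t → e)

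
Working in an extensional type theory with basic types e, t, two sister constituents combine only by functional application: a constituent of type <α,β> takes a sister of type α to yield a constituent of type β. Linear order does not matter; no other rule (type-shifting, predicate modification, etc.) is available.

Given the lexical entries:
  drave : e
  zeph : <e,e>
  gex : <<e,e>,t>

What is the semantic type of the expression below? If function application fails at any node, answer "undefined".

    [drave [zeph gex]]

[zeph gex] — gex of type <<e,e>,t> combines with zeph of type <e,e>: type t.
At [drave [zeph gex]]: neither e nor t can take the other as argument; the node is ill-typed.

undefined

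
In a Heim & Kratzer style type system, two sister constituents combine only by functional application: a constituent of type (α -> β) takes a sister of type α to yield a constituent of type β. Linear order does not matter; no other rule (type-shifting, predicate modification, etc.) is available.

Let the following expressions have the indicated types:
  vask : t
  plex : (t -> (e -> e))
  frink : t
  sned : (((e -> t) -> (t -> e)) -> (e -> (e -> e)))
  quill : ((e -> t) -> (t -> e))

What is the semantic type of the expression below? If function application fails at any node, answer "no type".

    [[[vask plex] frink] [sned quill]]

no type

[vask plex]: (t -> (e -> e)) applied to t yields (e -> e).
At [[vask plex] frink]: neither (e -> e) nor t can take the other as argument; the node is ill-typed.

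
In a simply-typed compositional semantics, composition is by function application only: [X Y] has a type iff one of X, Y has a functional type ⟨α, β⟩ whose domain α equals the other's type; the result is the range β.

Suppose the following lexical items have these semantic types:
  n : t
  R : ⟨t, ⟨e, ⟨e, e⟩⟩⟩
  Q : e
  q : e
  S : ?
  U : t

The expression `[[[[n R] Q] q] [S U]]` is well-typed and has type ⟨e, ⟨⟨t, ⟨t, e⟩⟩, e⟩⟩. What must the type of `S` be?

[[[[n R] Q] q] [S U]] is required to be ⟨e, ⟨⟨t, ⟨t, e⟩⟩, e⟩⟩. [[[n R] Q] q] : e cannot yield ⟨e, ⟨⟨t, ⟨t, e⟩⟩, e⟩⟩ as functor, so [S U] : ⟨e, ⟨e, ⟨⟨t, ⟨t, e⟩⟩, e⟩⟩⟩.
[S U] is required to be ⟨e, ⟨e, ⟨⟨t, ⟨t, e⟩⟩, e⟩⟩⟩. U : t cannot yield ⟨e, ⟨e, ⟨⟨t, ⟨t, e⟩⟩, e⟩⟩⟩ as functor, so S : ⟨t, ⟨e, ⟨e, ⟨⟨t, ⟨t, e⟩⟩, e⟩⟩⟩⟩.

⟨t, ⟨e, ⟨e, ⟨⟨t, ⟨t, e⟩⟩, e⟩⟩⟩⟩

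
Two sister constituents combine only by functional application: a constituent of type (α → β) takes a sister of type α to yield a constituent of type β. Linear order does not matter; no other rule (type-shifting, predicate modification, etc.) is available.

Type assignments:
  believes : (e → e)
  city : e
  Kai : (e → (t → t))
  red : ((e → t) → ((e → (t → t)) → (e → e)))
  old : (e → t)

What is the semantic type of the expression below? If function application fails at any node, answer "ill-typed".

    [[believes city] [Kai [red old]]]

[believes city]: believes is (e → e), city is e; result e.
[red old]: red is ((e → t) → ((e → (t → t)) → (e → e))), old is (e → t); result ((e → (t → t)) → (e → e)).
[Kai [red old]]: [red old] is ((e → (t → t)) → (e → e)), Kai is (e → (t → t)); result (e → e).
[[believes city] [Kai [red old]]]: [Kai [red old]] is (e → e), [believes city] is e; result e.

e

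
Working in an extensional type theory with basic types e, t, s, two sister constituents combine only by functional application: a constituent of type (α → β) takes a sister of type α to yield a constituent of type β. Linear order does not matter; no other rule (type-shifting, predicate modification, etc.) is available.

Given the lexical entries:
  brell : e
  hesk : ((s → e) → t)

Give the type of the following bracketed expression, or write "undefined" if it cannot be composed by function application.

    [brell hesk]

undefined

[brell hesk]: e with ((s → e) → t) — neither is a function whose domain matches the other; composition fails here.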